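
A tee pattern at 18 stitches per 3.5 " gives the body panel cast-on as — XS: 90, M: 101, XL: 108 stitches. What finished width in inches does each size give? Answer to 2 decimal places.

18/3.5 = 5.143 sts per in.
XS: 90 / 5.143 = 17.500 → 17.50 in.
M: 101 / 5.143 = 19.639 → 19.64 in.
XL: 108 / 5.143 = 21.000 → 21.00 in.

XS 17.50 inches; M 19.64 inches; XL 21.00 inches.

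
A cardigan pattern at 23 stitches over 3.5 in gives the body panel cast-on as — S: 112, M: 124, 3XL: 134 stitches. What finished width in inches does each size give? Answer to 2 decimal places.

23/3.5 = 6.571 sts per in.
S: 112 / 6.571 = 17.043 → 17.04 in.
M: 124 / 6.571 = 18.870 → 18.87 in.
3XL: 134 / 6.571 = 20.391 → 20.39 in.

S 17.04 inches; M 18.87 inches; 3XL 20.39 inches.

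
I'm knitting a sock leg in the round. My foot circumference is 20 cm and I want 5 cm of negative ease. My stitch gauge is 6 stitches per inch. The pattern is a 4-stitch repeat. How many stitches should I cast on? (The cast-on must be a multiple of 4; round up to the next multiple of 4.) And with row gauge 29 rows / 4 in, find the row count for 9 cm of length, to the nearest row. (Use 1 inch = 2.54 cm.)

Finished = 20 − 5 = 15 cm.
15 cm × 1/2.54 = 5.91 inches.
6/1 = 6 sts per in; 5.91 × 6 = 35.43 sts.
Next multiple of 4 → 36.
9 cm = 3.54 inches; × 7.25 = 25.69 → 26 rows.

Cast on 36 stitches; work 26 rows.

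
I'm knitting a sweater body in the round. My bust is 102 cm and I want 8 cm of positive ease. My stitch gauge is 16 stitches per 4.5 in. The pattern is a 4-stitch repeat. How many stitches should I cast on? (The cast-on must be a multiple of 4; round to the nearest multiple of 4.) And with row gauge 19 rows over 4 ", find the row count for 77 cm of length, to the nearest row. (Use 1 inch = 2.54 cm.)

Cast on 152 stitches; work 144 rows.

Finished = 102 + 8 = 110 cm.
110 cm × 1/2.54 = 43.31 inches.
16/4.5 = 3.556 sts per in; 43.31 × 3.556 = 153.98 sts.
Nearest multiple of 4 → 152.
77 cm = 30.31 inches; × 4.75 = 144.00 → 144 rows.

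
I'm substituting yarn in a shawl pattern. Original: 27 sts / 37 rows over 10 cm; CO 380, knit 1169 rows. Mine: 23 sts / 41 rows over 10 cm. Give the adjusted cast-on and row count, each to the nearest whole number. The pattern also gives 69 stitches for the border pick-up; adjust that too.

Cast on 324 stitches; work 1295 rows; border pick-up 59 stitches.

Stitches: 380 × 23/27 = 323.70 → 324.
Rows: 1169 × 41/37 = 1295.38 → 1295.
border pick-up: 69 × 23/27 = 58.78 → 59.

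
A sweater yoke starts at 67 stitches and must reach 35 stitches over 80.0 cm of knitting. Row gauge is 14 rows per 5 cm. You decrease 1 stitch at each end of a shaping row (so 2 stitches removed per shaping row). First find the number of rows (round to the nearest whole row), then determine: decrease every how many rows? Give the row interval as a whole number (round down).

Rows = 80.0 × 2.8 = 224.0 → 224 rows.
Stitches to remove: 32 → 16 shaping rows (at 2 st each).
224 / 16 = 14.00 → every 14 rows.

Decrease every 14th row.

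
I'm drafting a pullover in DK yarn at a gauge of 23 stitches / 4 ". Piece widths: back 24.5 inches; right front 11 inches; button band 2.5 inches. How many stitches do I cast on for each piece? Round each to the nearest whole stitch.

Rate = 23/4 = 5.75 sts per in.
back: 24.5 × 5.75 = 140.88 → 141.
right front: 11 × 5.75 = 63.25 → 63.
button band: 2.5 × 5.75 = 14.38 → 14.

back 141; right front 63; button band 14.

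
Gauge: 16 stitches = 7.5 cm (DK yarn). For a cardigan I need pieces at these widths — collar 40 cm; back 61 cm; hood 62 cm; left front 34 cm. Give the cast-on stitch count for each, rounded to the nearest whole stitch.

collar 85; back 130; hood 132; left front 73.

Rate = 16/7.5 = 2.133 sts per cm.
collar: 40 × 2.133 = 85.33 → 85.
back: 61 × 2.133 = 130.13 → 130.
hood: 62 × 2.133 = 132.27 → 132.
left front: 34 × 2.133 = 72.53 → 73.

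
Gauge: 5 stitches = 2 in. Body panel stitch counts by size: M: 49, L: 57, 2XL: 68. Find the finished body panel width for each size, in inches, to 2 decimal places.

M 19.60 inches; L 22.80 inches; 2XL 27.20 inches.

5/2 = 2.5 sts per in.
M: 49 / 2.5 = 19.600 → 19.60 in.
L: 57 / 2.5 = 22.800 → 22.80 in.
2XL: 68 / 2.5 = 27.200 → 27.20 in.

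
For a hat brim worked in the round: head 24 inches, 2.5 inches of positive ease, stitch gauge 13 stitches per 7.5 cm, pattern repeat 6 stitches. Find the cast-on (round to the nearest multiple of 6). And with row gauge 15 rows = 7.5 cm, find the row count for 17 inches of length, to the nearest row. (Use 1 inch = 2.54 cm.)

Finished = 24 + 2.5 = 26.5 inches.
26.5 inches × 2.54 = 67.31 cm.
13/7.5 = 1.733 sts per cm; 67.31 × 1.733 = 116.67 sts.
Nearest multiple of 6 → 114.
17 inches = 43.18 cm; × 2 = 86.36 → 86 rows.

Cast on 114 stitches; work 86 rows.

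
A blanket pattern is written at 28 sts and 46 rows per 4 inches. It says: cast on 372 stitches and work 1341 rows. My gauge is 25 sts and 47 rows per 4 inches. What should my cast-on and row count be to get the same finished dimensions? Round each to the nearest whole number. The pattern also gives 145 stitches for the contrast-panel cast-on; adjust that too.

Cast on 332 stitches; work 1370 rows; contrast-panel cast-on 129 stitches.

Stitches: 372 × 25/28 = 332.14 → 332.
Rows: 1341 × 47/46 = 1370.15 → 1370.
contrast-panel cast-on: 145 × 25/28 = 129.46 → 129.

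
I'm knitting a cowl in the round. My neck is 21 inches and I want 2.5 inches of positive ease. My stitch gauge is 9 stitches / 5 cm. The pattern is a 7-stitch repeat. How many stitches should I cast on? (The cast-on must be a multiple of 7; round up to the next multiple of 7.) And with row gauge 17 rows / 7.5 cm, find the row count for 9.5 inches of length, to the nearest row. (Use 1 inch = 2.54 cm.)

Cast on 112 stitches; work 55 rows.

Finished = 21 + 2.5 = 23.5 inches.
23.5 inches × 2.54 = 59.69 cm.
9/5 = 1.8 sts per cm; 59.69 × 1.8 = 107.44 sts.
Next multiple of 7 → 112.
9.5 inches = 24.13 cm; × 2.267 = 54.69 → 55 rows.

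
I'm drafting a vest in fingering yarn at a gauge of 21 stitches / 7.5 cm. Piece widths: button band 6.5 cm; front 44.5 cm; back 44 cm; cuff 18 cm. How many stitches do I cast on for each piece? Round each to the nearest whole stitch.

button band 18; front 125; back 123; cuff 50.

Rate = 21/7.5 = 2.8 sts per cm.
button band: 6.5 × 2.8 = 18.20 → 18.
front: 44.5 × 2.8 = 124.60 → 125.
back: 44 × 2.8 = 123.20 → 123.
cuff: 18 × 2.8 = 50.40 → 50.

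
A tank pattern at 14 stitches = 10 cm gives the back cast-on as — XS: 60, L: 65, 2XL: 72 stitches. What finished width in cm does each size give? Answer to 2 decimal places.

14/10 = 1.4 sts per cm.
XS: 60 / 1.4 = 42.857 → 42.86 cm.
L: 65 / 1.4 = 46.429 → 46.43 cm.
2XL: 72 / 1.4 = 51.429 → 51.43 cm.

XS 42.86 cm; L 46.43 cm; 2XL 51.43 cm.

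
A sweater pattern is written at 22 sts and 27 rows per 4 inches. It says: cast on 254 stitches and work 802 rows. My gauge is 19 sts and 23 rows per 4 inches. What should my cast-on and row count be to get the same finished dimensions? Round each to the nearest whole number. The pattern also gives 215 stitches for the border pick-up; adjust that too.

Cast on 219 stitches; work 683 rows; border pick-up 186 stitches.

Stitches: 254 × 19/22 = 219.36 → 219.
Rows: 802 × 23/27 = 683.19 → 683.
border pick-up: 215 × 19/22 = 185.68 → 186.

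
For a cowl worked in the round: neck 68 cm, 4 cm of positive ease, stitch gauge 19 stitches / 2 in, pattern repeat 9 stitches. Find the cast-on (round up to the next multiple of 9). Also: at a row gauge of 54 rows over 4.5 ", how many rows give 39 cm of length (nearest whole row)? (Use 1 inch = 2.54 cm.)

Cast on 270 stitches; work 184 rows.

Finished = 68 + 4 = 72 cm.
72 cm × 1/2.54 = 28.35 inches.
19/2 = 9.5 sts per in; 28.35 × 9.5 = 269.29 sts.
Next multiple of 9 → 270.
39 cm = 15.35 inches; × 12 = 184.25 → 184 rows.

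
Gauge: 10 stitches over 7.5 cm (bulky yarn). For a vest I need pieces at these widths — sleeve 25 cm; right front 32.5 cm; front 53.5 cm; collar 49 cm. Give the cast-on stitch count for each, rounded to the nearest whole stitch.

Rate = 10/7.5 = 1.333 sts per cm.
sleeve: 25 × 1.333 = 33.33 → 33.
right front: 32.5 × 1.333 = 43.33 → 43.
front: 53.5 × 1.333 = 71.33 → 71.
collar: 49 × 1.333 = 65.33 → 65.

sleeve 33; right front 43; front 71; collar 65.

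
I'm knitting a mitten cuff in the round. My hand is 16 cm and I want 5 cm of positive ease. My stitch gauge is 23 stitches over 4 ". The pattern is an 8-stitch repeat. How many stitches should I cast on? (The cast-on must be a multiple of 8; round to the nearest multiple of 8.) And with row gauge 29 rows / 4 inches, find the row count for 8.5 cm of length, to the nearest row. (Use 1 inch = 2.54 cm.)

Cast on 48 stitches; work 24 rows.

Finished = 16 + 5 = 21 cm.
21 cm × 1/2.54 = 8.27 inches.
23/4 = 5.75 sts per in; 8.27 × 5.75 = 47.54 sts.
Nearest multiple of 8 → 48.
8.5 cm = 3.35 inches; × 7.25 = 24.26 → 24 rows.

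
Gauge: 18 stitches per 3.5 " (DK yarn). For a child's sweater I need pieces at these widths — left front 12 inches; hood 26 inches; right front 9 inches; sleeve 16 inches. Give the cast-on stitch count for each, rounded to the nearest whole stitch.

left front 62; hood 134; right front 46; sleeve 82.

Rate = 18/3.5 = 5.143 sts per in.
left front: 12 × 5.143 = 61.71 → 62.
hood: 26 × 5.143 = 133.71 → 134.
right front: 9 × 5.143 = 46.29 → 46.
sleeve: 16 × 5.143 = 82.29 → 82.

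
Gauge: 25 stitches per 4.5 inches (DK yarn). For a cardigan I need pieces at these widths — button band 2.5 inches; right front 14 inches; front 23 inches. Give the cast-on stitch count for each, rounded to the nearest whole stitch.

Rate = 25/4.5 = 5.556 sts per in.
button band: 2.5 × 5.556 = 13.89 → 14.
right front: 14 × 5.556 = 77.78 → 78.
front: 23 × 5.556 = 127.78 → 128.

button band 14; right front 78; front 128.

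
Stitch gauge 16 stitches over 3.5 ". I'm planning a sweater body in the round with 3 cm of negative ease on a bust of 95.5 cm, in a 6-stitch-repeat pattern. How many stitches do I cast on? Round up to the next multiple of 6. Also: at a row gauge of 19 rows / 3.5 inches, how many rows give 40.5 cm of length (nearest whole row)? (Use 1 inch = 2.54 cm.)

Finished = 95.5 − 3 = 92.5 cm.
92.5 cm × 1/2.54 = 36.42 inches.
16/3.5 = 4.571 sts per in; 36.42 × 4.571 = 166.48 sts.
Next multiple of 6 → 168.
40.5 cm = 15.94 inches; × 5.429 = 86.56 → 87 rows.

Cast on 168 stitches; work 87 rows.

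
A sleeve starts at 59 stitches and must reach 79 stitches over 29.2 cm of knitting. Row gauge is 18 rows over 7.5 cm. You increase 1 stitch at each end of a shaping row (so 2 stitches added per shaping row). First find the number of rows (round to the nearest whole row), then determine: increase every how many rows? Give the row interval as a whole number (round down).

Increase every 7th row.

Rows = 29.2 × 2.4 = 70.1 → 70 rows.
Stitches to add: 20 → 10 shaping rows (at 2 st each).
70 / 10 = 7.00 → every 7 rows.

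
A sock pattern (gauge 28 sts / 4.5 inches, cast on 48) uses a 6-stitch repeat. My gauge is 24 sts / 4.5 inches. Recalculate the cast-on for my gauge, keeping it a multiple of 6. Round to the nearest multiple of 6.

48 × 24 / 28 = 41.14.
Nearest multiple of 6: 42.

42 stitches.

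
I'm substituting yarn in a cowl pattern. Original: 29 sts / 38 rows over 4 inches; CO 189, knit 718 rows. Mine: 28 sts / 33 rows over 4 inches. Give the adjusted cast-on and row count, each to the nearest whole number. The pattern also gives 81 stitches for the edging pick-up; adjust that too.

Stitches: 189 × 28/29 = 182.48 → 182.
Rows: 718 × 33/38 = 623.53 → 624.
edging pick-up: 81 × 28/29 = 78.21 → 78.

Cast on 182 stitches; work 624 rows; edging pick-up 78 stitches.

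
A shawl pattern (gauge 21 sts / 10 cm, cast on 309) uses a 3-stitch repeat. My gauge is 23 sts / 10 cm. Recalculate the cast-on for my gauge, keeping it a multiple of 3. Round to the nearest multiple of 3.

Cast on 339 stitches.

309 × 23 / 21 = 338.43.
Nearest multiple of 3: 339.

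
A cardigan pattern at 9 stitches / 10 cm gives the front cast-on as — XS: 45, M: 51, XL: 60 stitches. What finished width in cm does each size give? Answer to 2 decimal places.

9/10 = 0.9 sts per cm.
XS: 45 / 0.9 = 50.000 → 50.00 cm.
M: 51 / 0.9 = 56.667 → 56.67 cm.
XL: 60 / 0.9 = 66.667 → 66.67 cm.

XS 50.00 cm; M 56.67 cm; XL 66.67 cm.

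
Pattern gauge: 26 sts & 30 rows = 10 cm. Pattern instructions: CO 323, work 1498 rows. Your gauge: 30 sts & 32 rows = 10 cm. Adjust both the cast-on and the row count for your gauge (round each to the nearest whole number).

Stitches: 323 × 30/26 = 372.69 → 373.
Rows: 1498 × 32/30 = 1597.87 → 1598.

Cast on 373 stitches; work 1598 rows.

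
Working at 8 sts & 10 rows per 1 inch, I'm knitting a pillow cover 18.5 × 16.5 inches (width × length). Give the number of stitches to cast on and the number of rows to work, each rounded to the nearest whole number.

Stitch gauge = 8/1 = 8 sts/in; 18.5 × 8 = 148.00 → 148 sts.
Row gauge = 10/1 = 10 rows/in; 16.5 × 10 = 165.00 → 165 rows.

Cast on 148 stitches and work 165 rows.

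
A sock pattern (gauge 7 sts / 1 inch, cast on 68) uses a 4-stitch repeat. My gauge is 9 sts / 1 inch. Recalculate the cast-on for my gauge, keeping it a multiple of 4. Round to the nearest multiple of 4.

CO 88 sts.

68 × 9 / 7 = 87.43.
Nearest multiple of 4: 88.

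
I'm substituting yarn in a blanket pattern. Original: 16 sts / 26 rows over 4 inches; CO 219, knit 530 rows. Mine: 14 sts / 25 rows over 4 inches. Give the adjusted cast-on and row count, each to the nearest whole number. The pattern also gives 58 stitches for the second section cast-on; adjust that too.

Stitches: 219 × 14/16 = 191.62 → 192.
Rows: 530 × 25/26 = 509.62 → 510.
second section cast-on: 58 × 14/16 = 50.75 → 51.

Cast on 192 stitches; work 510 rows; second section cast-on 51 stitches.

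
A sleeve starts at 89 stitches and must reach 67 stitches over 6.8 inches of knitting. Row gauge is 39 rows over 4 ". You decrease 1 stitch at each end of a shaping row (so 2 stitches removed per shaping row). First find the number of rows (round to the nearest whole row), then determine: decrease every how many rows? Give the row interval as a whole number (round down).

Decrease every 6th row.

Rows = 6.8 × 9.75 = 66.3 → 66 rows.
Stitches to remove: 22 → 11 shaping rows (at 2 st each).
66 / 11 = 6.00 → every 6 rows.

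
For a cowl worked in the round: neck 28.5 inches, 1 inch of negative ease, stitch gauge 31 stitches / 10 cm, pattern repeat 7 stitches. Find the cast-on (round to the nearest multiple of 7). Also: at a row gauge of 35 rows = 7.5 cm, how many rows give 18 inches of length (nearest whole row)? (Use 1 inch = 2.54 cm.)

Cast on 217 stitches; work 213 rows.

Finished = 28.5 − 1 = 27.5 inches.
27.5 inches × 2.54 = 69.85 cm.
31/10 = 3.1 sts per cm; 69.85 × 3.1 = 216.53 sts.
Nearest multiple of 7 → 217.
18 inches = 45.72 cm; × 4.667 = 213.36 → 213 rows.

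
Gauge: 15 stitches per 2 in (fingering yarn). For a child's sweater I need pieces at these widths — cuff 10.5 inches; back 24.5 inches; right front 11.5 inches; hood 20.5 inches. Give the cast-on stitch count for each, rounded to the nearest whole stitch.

cuff 79; back 184; right front 86; hood 154.

Rate = 15/2 = 7.5 sts per in.
cuff: 10.5 × 7.5 = 78.75 → 79.
back: 24.5 × 7.5 = 183.75 → 184.
right front: 11.5 × 7.5 = 86.25 → 86.
hood: 20.5 × 7.5 = 153.75 → 154.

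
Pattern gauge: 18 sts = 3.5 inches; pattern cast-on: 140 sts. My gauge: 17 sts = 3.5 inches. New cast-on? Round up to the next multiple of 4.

Scale factor = 17 / 18 = 0.944.
140 × 17 / 18 = 132.22 sts.
→ 136 sts.

Cast on 136 stitches.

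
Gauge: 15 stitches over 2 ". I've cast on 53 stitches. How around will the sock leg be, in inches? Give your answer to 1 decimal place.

15 stitches / 2 inch = 7.5 stitches per inch.
53 / 7.5 = 7.07 inches.

7.1 inches.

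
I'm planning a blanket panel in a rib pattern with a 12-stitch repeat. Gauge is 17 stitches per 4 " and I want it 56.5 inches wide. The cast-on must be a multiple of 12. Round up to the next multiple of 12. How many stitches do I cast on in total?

CO 252 sts.

17 / 4 = 4.25 sts per inch.
56.5 × 4.25 = 240.12 sts.
Next multiple of 12: 252.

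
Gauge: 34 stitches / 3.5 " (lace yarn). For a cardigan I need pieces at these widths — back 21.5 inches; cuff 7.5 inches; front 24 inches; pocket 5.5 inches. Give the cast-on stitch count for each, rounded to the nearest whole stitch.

back 209; cuff 73; front 233; pocket 53.

Rate = 34/3.5 = 9.714 sts per in.
back: 21.5 × 9.714 = 208.86 → 209.
cuff: 7.5 × 9.714 = 72.86 → 73.
front: 24 × 9.714 = 233.14 → 233.
pocket: 5.5 × 9.714 = 53.43 → 53.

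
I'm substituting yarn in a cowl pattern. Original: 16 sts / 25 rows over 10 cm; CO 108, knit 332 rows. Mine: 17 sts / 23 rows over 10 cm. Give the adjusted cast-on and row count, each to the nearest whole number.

Stitches: 108 × 17/16 = 114.75 → 115.
Rows: 332 × 23/25 = 305.44 → 305.

Cast on 115 stitches; work 305 rows.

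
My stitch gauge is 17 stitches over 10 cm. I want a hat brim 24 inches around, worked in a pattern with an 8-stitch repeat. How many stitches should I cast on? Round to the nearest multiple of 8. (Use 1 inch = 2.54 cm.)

24 in = 24 × 2.54 = 60.96 cm.
17 / 10 = 1.7 sts/cm.
60.96 × 1.7 = 103.63 sts.
→ 104.

104 stitches.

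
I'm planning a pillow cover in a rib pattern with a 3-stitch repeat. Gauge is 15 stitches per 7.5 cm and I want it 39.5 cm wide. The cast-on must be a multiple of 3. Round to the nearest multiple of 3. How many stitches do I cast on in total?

78 stitches.

15 / 7.5 = 2 sts per cm.
39.5 × 2 = 79.00 sts.
Nearest multiple of 3: 78.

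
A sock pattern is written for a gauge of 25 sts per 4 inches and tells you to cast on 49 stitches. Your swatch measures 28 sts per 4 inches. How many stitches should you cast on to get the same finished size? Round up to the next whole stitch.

Cast on 55 stitches.

Scale factor = 28 / 25 = 1.120.
49 × 28 / 25 = 54.88 sts.
→ 55 sts.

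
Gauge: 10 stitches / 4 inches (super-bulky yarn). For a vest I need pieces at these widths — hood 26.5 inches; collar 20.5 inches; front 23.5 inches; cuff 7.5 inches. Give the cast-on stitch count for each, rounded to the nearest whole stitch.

Rate = 10/4 = 2.5 sts per in.
hood: 26.5 × 2.5 = 66.25 → 66.
collar: 20.5 × 2.5 = 51.25 → 51.
front: 23.5 × 2.5 = 58.75 → 59.
cuff: 7.5 × 2.5 = 18.75 → 19.

hood 66; collar 51; front 59; cuff 19.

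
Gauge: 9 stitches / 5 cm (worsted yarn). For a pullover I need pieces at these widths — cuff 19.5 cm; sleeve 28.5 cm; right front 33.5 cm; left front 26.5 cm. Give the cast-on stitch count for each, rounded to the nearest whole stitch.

cuff 35; sleeve 51; right front 60; left front 48.

Rate = 9/5 = 1.8 sts per cm.
cuff: 19.5 × 1.8 = 35.10 → 35.
sleeve: 28.5 × 1.8 = 51.30 → 51.
right front: 33.5 × 1.8 = 60.30 → 60.
left front: 26.5 × 1.8 = 47.70 → 48.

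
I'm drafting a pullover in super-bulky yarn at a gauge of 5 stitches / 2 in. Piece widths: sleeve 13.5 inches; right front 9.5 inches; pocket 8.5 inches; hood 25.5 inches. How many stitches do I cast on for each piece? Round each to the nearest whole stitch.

Rate = 5/2 = 2.5 sts per in.
sleeve: 13.5 × 2.5 = 33.75 → 34.
right front: 9.5 × 2.5 = 23.75 → 24.
pocket: 8.5 × 2.5 = 21.25 → 21.
hood: 25.5 × 2.5 = 63.75 → 64.

sleeve 34; right front 24; pocket 21; hood 64.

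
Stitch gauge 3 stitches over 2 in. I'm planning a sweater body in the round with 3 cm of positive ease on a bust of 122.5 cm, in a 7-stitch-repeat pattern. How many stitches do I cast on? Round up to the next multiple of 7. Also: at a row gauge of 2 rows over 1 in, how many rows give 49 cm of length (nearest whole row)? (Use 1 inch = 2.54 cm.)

Finished = 122.5 + 3 = 125.5 cm.
125.5 cm × 1/2.54 = 49.41 inches.
3/2 = 1.5 sts per in; 49.41 × 1.5 = 74.11 sts.
Next multiple of 7 → 77.
49 cm = 19.29 inches; × 2 = 38.58 → 39 rows.

Cast on 77 stitches; work 39 rows.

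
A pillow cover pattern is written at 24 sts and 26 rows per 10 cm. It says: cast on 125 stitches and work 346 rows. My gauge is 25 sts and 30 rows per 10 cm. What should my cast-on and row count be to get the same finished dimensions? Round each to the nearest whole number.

Stitches: 125 × 25/24 = 130.21 → 130.
Rows: 346 × 30/26 = 399.23 → 399.

Cast on 130 stitches; work 399 rows.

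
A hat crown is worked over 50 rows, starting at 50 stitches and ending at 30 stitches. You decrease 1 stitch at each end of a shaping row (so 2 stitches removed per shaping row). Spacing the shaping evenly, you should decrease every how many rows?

Stitches to remove: |30 − 50| = 20.
Shaping rows needed: 20 / 2 = 10.
50 rows / 10 = every 5 rows.

Decrease every 5th row.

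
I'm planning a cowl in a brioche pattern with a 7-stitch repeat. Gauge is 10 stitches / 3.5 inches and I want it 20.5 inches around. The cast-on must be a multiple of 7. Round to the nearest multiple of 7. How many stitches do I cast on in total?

10 / 3.5 = 2.857 sts per inch.
20.5 × 2.857 = 58.57 sts.
Nearest multiple of 7: 56.

Cast on 56 stitches.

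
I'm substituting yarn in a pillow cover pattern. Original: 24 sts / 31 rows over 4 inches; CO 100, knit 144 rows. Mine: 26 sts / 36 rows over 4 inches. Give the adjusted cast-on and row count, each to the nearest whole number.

Cast on 108 stitches; work 167 rows.

Stitches: 100 × 26/24 = 108.33 → 108.
Rows: 144 × 36/31 = 167.23 → 167.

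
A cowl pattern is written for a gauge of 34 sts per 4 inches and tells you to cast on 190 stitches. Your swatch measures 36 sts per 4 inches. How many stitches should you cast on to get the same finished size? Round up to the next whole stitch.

202 stitches.

Scale factor = 36 / 34 = 1.059.
190 × 36 / 34 = 201.18 sts.
→ 202 sts.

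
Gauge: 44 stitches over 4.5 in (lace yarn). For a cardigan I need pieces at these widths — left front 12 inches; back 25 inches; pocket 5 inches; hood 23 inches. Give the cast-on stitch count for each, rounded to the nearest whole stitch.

left front 117; back 244; pocket 49; hood 225.

Rate = 44/4.5 = 9.778 sts per in.
left front: 12 × 9.778 = 117.33 → 117.
back: 25 × 9.778 = 244.44 → 244.
pocket: 5 × 9.778 = 48.89 → 49.
hood: 23 × 9.778 = 224.89 → 225.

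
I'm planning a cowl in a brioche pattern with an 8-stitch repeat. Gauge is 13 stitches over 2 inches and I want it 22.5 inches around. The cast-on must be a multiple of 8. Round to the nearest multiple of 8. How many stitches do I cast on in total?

13 / 2 = 6.5 sts per inch.
22.5 × 6.5 = 146.25 sts.
Nearest multiple of 8: 144.

CO 144 sts.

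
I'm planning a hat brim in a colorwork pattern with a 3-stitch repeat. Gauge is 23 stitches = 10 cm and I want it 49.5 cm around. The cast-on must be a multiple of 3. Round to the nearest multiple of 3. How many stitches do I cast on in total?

114 stitches.

23 / 10 = 2.3 sts per cm.
49.5 × 2.3 = 113.85 sts.
Nearest multiple of 3: 114.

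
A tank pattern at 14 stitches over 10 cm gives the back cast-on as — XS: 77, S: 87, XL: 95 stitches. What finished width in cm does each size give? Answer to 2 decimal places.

14/10 = 1.4 sts per cm.
XS: 77 / 1.4 = 55.000 → 55.00 cm.
S: 87 / 1.4 = 62.143 → 62.14 cm.
XL: 95 / 1.4 = 67.857 → 67.86 cm.

XS 55.00 cm; S 62.14 cm; XL 67.86 cm.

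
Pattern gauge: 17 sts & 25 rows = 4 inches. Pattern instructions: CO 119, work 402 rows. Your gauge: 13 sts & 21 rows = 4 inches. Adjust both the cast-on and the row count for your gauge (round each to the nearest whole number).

Cast on 91 stitches; work 338 rows.

Stitches: 119 × 13/17 = 91.00 → 91.
Rows: 402 × 21/25 = 337.68 → 338.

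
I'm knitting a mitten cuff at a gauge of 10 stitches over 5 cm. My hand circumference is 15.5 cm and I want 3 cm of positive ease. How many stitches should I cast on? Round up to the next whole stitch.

37 stitches.

Finished = 15.5 + 3 = 18.5 cm.
10 / 5 = 2 sts per cm.
18.50 × 2 = 37.00 sts.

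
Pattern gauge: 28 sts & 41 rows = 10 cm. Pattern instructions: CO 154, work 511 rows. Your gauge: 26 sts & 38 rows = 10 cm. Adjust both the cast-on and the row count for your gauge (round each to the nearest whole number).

Cast on 143 stitches; work 474 rows.

Stitches: 154 × 26/28 = 143.00 → 143.
Rows: 511 × 38/41 = 473.61 → 474.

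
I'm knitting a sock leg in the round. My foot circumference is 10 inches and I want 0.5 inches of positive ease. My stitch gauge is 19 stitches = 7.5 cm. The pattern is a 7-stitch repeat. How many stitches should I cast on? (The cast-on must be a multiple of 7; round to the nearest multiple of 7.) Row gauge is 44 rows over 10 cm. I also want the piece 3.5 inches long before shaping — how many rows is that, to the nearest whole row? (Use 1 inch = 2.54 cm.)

Cast on 70 stitches; work 39 rows.

Finished = 10 + 0.5 = 10.5 inches.
10.5 inches × 2.54 = 26.67 cm.
19/7.5 = 2.533 sts per cm; 26.67 × 2.533 = 67.56 sts.
Nearest multiple of 7 → 70.
3.5 inches = 8.89 cm; × 4.4 = 39.12 → 39 rows.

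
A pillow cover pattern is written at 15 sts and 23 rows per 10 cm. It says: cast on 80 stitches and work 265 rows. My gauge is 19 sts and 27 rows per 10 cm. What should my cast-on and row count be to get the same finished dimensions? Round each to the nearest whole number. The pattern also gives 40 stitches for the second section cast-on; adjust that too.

Stitches: 80 × 19/15 = 101.33 → 101.
Rows: 265 × 27/23 = 311.09 → 311.
second section cast-on: 40 × 19/15 = 50.67 → 51.

Cast on 101 stitches; work 311 rows; second section cast-on 51 stitches.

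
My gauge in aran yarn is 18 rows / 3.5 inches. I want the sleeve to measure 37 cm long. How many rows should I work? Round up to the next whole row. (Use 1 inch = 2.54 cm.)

37 cm = 14.57 in.
18 rows / 3.5 in = 5.143 rows per inch.
14.57 × 5.143 = 74.92 rows.
Round up → 75.

Work 75 rows.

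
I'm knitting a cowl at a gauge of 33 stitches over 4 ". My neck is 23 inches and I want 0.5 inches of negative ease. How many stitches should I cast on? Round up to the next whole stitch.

186 stitches.

Finished = 23 − 0.5 = 22.5 in.
33 / 4 = 8.25 sts per inch.
22.50 × 8.25 = 185.62 sts.
→ 186 sts.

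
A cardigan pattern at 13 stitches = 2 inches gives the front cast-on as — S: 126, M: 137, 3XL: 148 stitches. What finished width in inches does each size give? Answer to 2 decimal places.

13/2 = 6.5 sts per in.
S: 126 / 6.5 = 19.385 → 19.38 in.
M: 137 / 6.5 = 21.077 → 21.08 in.
3XL: 148 / 6.5 = 22.769 → 22.77 in.

S 19.38 inches; M 21.08 inches; 3XL 22.77 inches.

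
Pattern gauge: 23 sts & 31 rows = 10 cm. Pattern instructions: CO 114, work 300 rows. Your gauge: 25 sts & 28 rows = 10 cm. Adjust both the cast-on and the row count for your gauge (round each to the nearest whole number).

Stitches: 114 × 25/23 = 123.91 → 124.
Rows: 300 × 28/31 = 270.97 → 271.

Cast on 124 stitches; work 271 rows.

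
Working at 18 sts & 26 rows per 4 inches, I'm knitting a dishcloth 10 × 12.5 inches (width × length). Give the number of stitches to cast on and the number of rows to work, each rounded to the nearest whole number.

Cast on 45 stitches and work 81 rows.

Stitch gauge = 18/4 = 4.5 sts/in; 10 × 4.5 = 45.00 → 45 sts.
Row gauge = 26/4 = 6.5 rows/in; 12.5 × 6.5 = 81.25 → 81 rows.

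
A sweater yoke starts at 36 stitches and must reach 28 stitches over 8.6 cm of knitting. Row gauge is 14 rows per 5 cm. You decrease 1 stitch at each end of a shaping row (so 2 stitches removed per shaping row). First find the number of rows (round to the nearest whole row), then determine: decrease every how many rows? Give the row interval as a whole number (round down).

Decrease every 6th row.

Rows = 8.6 × 2.8 = 24.1 → 24 rows.
Stitches to remove: 8 → 4 shaping rows (at 2 st each).
24 / 4 = 6.00 → every 6 rows.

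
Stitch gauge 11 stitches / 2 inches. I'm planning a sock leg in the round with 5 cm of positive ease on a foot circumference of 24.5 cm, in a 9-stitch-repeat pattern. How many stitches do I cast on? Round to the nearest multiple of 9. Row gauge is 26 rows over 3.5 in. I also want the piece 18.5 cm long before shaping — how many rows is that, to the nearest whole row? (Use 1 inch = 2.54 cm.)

Finished = 24.5 + 5 = 29.5 cm.
29.5 cm × 1/2.54 = 11.61 inches.
11/2 = 5.5 sts per in; 11.61 × 5.5 = 63.88 sts.
Nearest multiple of 9 → 63.
18.5 cm = 7.28 inches; × 7.429 = 54.11 → 54 rows.

Cast on 63 stitches; work 54 rows.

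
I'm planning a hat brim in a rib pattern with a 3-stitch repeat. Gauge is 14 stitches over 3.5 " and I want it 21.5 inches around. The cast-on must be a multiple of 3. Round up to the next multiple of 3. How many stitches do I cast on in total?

14 / 3.5 = 4 sts per inch.
21.5 × 4 = 86.00 sts.
Next multiple of 3: 87.

87 stitches.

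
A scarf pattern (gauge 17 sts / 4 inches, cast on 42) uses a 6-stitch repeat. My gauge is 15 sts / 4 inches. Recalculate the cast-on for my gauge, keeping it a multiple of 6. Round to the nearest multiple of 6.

Cast on 36 stitches.

42 × 15 / 17 = 37.06.
Nearest multiple of 6: 36.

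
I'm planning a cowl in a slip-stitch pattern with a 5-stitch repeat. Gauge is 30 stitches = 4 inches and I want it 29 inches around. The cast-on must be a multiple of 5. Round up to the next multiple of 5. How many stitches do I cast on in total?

30 / 4 = 7.5 sts per inch.
29 × 7.5 = 217.50 sts.
Next multiple of 5: 220.

CO 220 sts.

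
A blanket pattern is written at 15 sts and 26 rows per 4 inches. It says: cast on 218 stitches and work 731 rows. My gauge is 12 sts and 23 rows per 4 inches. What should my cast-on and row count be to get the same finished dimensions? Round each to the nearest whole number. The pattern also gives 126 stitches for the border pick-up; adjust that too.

Stitches: 218 × 12/15 = 174.40 → 174.
Rows: 731 × 23/26 = 646.65 → 647.
border pick-up: 126 × 12/15 = 100.80 → 101.

Cast on 174 stitches; work 647 rows; border pick-up 101 stitches.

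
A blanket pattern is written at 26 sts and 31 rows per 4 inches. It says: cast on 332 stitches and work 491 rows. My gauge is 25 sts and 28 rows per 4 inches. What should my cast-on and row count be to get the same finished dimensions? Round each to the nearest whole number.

Cast on 319 stitches; work 443 rows.

Stitches: 332 × 25/26 = 319.23 → 319.
Rows: 491 × 28/31 = 443.48 → 443.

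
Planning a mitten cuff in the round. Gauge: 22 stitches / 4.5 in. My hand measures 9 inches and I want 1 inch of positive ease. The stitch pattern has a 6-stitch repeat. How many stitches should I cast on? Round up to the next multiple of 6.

CO 54 sts.

Finished = 9 + 1 = 10 inches.
22 / 4.5 = 4.889 sts/in.
10 × 4.889 = 48.89 sts.
Next multiple of 6: 54.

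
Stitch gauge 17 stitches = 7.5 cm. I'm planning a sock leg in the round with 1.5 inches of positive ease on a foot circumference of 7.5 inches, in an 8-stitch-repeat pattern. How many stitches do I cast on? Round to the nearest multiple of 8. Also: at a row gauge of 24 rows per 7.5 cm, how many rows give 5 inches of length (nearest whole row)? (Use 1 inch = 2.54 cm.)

Finished = 7.5 + 1.5 = 9 inches.
9 inches × 2.54 = 22.86 cm.
17/7.5 = 2.267 sts per cm; 22.86 × 2.267 = 51.82 sts.
Nearest multiple of 8 → 48.
5 inches = 12.70 cm; × 3.2 = 40.64 → 41 rows.

Cast on 48 stitches; work 41 rows.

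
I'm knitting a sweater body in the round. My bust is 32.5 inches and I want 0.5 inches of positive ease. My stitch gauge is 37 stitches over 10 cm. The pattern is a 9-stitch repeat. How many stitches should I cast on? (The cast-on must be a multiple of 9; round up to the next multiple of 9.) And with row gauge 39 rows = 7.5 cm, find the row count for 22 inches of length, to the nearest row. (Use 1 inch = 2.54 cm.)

Cast on 315 stitches; work 291 rows.

Finished = 32.5 + 0.5 = 33 inches.
33 inches × 2.54 = 83.82 cm.
37/10 = 3.7 sts per cm; 83.82 × 3.7 = 310.13 sts.
Next multiple of 9 → 315.
22 inches = 55.88 cm; × 5.2 = 290.58 → 291 rows.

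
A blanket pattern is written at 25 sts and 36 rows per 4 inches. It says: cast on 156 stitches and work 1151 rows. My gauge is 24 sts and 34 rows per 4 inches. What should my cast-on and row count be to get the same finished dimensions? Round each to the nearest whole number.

Stitches: 156 × 24/25 = 149.76 → 150.
Rows: 1151 × 34/36 = 1087.06 → 1087.

Cast on 150 stitches; work 1087 rows.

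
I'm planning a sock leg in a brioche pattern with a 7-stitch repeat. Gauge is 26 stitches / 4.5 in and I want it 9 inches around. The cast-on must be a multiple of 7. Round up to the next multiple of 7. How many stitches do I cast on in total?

Cast on 56 stitches.

26 / 4.5 = 5.778 sts per inch.
9 × 5.778 = 52.00 sts.
Next multiple of 7: 56.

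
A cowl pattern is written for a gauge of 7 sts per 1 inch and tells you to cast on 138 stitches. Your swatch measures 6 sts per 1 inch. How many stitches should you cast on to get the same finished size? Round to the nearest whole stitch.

Scale factor = 6 / 7 = 0.857.
138 × 6 / 7 = 118.29 sts.
→ 118 sts.

118 stitches.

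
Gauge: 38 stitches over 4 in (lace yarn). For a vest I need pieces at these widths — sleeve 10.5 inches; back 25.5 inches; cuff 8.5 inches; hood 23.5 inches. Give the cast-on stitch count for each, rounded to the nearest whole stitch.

sleeve 100; back 242; cuff 81; hood 223.

Rate = 38/4 = 9.5 sts per in.
sleeve: 10.5 × 9.5 = 99.75 → 100.
back: 25.5 × 9.5 = 242.25 → 242.
cuff: 8.5 × 9.5 = 80.75 → 81.
hood: 23.5 × 9.5 = 223.25 → 223.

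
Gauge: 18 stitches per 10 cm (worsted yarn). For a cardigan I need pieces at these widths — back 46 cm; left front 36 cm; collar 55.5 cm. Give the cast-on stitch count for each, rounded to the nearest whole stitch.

Rate = 18/10 = 1.8 sts per cm.
back: 46 × 1.8 = 82.80 → 83.
left front: 36 × 1.8 = 64.80 → 65.
collar: 55.5 × 1.8 = 99.90 → 100.

back 83; left front 65; collar 100.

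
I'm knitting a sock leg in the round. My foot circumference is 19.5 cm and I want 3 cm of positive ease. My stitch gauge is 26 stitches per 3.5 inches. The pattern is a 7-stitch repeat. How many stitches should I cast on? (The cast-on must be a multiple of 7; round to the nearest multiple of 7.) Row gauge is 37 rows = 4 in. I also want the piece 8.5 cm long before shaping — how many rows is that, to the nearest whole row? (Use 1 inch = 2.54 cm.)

Finished = 19.5 + 3 = 22.5 cm.
22.5 cm × 1/2.54 = 8.86 inches.
26/3.5 = 7.429 sts per in; 8.86 × 7.429 = 65.80 sts.
Nearest multiple of 7 → 63.
8.5 cm = 3.35 inches; × 9.25 = 30.95 → 31 rows.

Cast on 63 stitches; work 31 rows.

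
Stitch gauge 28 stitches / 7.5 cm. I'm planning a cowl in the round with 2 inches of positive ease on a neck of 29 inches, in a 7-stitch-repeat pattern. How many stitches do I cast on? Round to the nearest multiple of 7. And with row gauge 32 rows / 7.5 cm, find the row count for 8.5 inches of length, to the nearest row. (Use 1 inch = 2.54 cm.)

Finished = 29 + 2 = 31 inches.
31 inches × 2.54 = 78.74 cm.
28/7.5 = 3.733 sts per cm; 78.74 × 3.733 = 293.96 sts.
Nearest multiple of 7 → 294.
8.5 inches = 21.59 cm; × 4.267 = 92.12 → 92 rows.

Cast on 294 stitches; work 92 rows.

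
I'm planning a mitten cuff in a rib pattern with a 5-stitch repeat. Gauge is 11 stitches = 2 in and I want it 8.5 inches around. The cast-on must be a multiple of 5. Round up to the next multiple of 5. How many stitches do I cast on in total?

11 / 2 = 5.5 sts per inch.
8.5 × 5.5 = 46.75 sts.
Next multiple of 5: 50.

50 stitches.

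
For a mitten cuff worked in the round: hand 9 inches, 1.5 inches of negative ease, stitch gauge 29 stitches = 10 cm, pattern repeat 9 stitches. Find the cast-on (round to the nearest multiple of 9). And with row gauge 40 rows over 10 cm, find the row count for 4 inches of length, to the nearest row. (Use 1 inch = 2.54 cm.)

Finished = 9 − 1.5 = 7.5 inches.
7.5 inches × 2.54 = 19.05 cm.
29/10 = 2.9 sts per cm; 19.05 × 2.9 = 55.24 sts.
Nearest multiple of 9 → 54.
4 inches = 10.16 cm; × 4 = 40.64 → 41 rows.

Cast on 54 stitches; work 41 rows.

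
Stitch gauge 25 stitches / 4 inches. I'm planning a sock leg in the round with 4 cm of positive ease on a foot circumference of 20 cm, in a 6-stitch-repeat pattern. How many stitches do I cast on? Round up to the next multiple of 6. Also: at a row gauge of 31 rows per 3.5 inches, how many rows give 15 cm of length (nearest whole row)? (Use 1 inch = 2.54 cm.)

Cast on 60 stitches; work 52 rows.

Finished = 20 + 4 = 24 cm.
24 cm × 1/2.54 = 9.45 inches.
25/4 = 6.25 sts per in; 9.45 × 6.25 = 59.06 sts.
Next multiple of 6 → 60.
15 cm = 5.91 inches; × 8.857 = 52.31 → 52 rows.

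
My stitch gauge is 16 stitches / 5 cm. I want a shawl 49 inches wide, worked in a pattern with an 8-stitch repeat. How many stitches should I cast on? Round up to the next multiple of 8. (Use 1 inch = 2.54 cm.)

CO 400 sts.

49 in = 49 × 2.54 = 124.46 cm.
16 / 5 = 3.2 sts/cm.
124.46 × 3.2 = 398.27 sts.
→ 400.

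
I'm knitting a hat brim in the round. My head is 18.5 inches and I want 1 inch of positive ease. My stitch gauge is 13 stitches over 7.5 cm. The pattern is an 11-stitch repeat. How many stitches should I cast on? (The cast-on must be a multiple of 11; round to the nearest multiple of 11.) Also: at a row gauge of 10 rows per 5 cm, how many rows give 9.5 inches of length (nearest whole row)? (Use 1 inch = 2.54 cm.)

Cast on 88 stitches; work 48 rows.

Finished = 18.5 + 1 = 19.5 inches.
19.5 inches × 2.54 = 49.53 cm.
13/7.5 = 1.733 sts per cm; 49.53 × 1.733 = 85.85 sts.
Nearest multiple of 11 → 88.
9.5 inches = 24.13 cm; × 2 = 48.26 → 48 rows.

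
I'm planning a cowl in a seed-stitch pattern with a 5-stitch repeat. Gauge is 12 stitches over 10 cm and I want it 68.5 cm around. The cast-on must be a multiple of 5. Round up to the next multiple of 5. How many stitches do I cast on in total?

Cast on 85 stitches.

12 / 10 = 1.2 sts per cm.
68.5 × 1.2 = 82.20 sts.
Next multiple of 5: 85.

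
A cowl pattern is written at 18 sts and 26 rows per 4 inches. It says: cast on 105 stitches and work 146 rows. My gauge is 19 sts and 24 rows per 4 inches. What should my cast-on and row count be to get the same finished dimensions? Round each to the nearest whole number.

Stitches: 105 × 19/18 = 110.83 → 111.
Rows: 146 × 24/26 = 134.77 → 135.

Cast on 111 stitches; work 135 rows.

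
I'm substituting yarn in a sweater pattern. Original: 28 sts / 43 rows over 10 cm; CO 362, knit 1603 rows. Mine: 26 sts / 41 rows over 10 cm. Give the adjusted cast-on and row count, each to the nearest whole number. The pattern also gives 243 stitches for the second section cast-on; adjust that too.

Stitches: 362 × 26/28 = 336.14 → 336.
Rows: 1603 × 41/43 = 1528.44 → 1528.
second section cast-on: 243 × 26/28 = 225.64 → 226.

Cast on 336 stitches; work 1528 rows; second section cast-on 226 stitches.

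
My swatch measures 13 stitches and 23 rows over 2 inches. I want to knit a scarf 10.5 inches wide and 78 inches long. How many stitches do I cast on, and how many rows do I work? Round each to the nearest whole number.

Stitch gauge = 13/2 = 6.5 sts/in; 10.5 × 6.5 = 68.25 → 68 sts.
Row gauge = 23/2 = 11.5 rows/in; 78 × 11.5 = 897.00 → 897 rows.

Cast on 68 stitches and work 897 rows.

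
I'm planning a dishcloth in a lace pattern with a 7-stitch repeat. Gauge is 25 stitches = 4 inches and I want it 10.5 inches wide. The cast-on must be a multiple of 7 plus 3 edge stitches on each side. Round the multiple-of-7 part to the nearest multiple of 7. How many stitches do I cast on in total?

25 / 4 = 6.25 sts per inch.
10.5 × 6.25 = 65.62 sts.
Less 6 edge sts → 59.62 for the repeat.
Nearest multiple of 7: 63.
Add back 6 edge sts → 69.

CO 69 sts.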